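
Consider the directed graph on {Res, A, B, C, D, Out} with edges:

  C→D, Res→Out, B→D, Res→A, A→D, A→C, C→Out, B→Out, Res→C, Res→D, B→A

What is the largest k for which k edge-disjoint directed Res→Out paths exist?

2

Assign every edge capacity 1; by Menger, the answer equals the max flow.
Path Res→Out (+1); total 1.
Path Res→C→Out (+1); total 2.
No residual Res→Out path; max flow = 2.
Certifying cut of size 2: {C→Out, Res→Out}.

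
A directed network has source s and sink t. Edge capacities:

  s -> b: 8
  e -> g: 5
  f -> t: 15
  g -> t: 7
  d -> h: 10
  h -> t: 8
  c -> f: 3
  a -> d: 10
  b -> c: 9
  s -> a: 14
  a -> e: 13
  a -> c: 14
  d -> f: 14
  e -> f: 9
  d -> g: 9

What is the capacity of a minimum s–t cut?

Augment s→a→c→f→t: bottleneck 3, flow now 3.
Augment s→a→d→f→t: bottleneck 10, flow now 13.
Augment s→a→e→f→t: bottleneck 1, flow now 14.
Augment s→b→c→a→e→f→t: bottleneck 1, flow now 15. (uses reverse residual edge)
Augment s→b→c→a→e→g→t: bottleneck 2, flow now 17. (uses reverse residual edge)
No augmenting path remains; maximum flow = 17.
By max-flow min-cut, the minimum cut capacity equals the max flow.
In the residual graph, reachable from s: {s, b, c}.
Min-cut edges: s→a (14), c→f (3); capacity 14 + 3 = 17.

17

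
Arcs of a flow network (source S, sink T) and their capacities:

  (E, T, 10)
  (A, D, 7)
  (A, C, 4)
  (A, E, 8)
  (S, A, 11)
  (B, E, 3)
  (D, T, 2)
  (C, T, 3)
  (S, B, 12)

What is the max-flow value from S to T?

14

Augment S→A→C→T: bottleneck 3, flow now 3.
Augment S→A→D→T: bottleneck 2, flow now 5.
Augment S→A→E→T: bottleneck 6, flow now 11.
Augment S→B→E→T: bottleneck 3, flow now 14.
No augmenting path remains; maximum flow = 14.
In the residual graph, reachable from S: {S, B}.
Min-cut edges: S→A (11), B→E (3); capacity 11 + 3 = 14.
This cut is saturated, so no flow can exceed 14.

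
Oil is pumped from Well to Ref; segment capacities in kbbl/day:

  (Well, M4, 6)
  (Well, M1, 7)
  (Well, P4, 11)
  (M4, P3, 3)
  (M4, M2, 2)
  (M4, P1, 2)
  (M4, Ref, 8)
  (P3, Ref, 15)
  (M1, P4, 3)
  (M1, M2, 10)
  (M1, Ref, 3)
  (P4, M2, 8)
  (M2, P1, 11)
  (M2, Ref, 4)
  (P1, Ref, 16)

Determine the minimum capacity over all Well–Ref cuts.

21

Augment Well→M4→Ref: bottleneck 6, flow now 6.
Augment Well→M1→Ref: bottleneck 3, flow now 9.
Augment Well→M1→M2→Ref: bottleneck 4, flow now 13.
Augment Well→P4→M2→P1→Ref: bottleneck 8, flow now 21.
No augmenting path remains; maximum flow = 21.
By max-flow min-cut, the minimum cut capacity equals the max flow.
In the residual graph, reachable from Well: {Well, P4}.
Min-cut edges: Well→M4 (6), Well→M1 (7), P4→M2 (8); capacity 6 + 7 + 8 = 21.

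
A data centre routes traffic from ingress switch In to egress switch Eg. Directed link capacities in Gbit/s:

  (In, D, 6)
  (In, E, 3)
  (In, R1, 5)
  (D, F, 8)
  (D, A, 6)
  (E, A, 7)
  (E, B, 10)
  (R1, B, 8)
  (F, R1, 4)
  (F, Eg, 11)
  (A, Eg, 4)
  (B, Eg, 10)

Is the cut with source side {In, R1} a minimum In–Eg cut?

Given cut capacity: 6 + 3 + 8 = 17.
Augment In→D→F→Eg: bottleneck 6, flow now 6.
Augment In→E→A→Eg: bottleneck 3, flow now 9.
Augment In→R1→B→Eg: bottleneck 5, flow now 14.
No augmenting path remains; maximum flow = 14.
In the residual graph, reachable from In: {In}.
Min-cut edges: In→D (6), In→E (3), In→R1 (5); capacity 6 + 3 + 5 = 14.
Cut capacity 17 exceeds the max flow 14, so it is not minimum.

No — its capacity is 17, but the minimum cut has capacity 14.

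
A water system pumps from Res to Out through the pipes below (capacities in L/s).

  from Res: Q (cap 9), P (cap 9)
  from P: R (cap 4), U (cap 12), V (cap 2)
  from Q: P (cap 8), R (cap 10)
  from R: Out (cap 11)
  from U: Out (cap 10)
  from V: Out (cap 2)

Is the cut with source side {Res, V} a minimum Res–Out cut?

No — its capacity is 20, but the minimum cut has capacity 18.

Given cut capacity: 9 + 9 + 2 = 20.
Augment Res→P→R→Out: bottleneck 4, flow now 4.
Augment Res→P→U→Out: bottleneck 5, flow now 9.
Augment Res→Q→R→Out: bottleneck 7, flow now 16.
Augment Res→Q→P→U→Out: bottleneck 2, flow now 18.
No augmenting path remains; maximum flow = 18.
In the residual graph, reachable from Res: {Res}.
Min-cut edges: Res→P (9), Res→Q (9); capacity 9 + 9 = 18.
Cut capacity 20 exceeds the max flow 18, so it is not minimum.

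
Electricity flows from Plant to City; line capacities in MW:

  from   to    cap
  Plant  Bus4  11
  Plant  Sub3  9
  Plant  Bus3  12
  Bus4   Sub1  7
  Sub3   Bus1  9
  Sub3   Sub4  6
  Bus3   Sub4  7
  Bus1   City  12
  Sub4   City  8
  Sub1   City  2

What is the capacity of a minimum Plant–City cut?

18

Augment Plant→Bus4→Sub1→City: bottleneck 2, flow now 2.
Augment Plant→Sub3→Bus1→City: bottleneck 9, flow now 11.
Augment Plant→Bus3→Sub4→City: bottleneck 7, flow now 18.
No augmenting path remains; maximum flow = 18.
By max-flow min-cut, the minimum cut capacity equals the max flow.
In the residual graph, reachable from Plant: {Plant, Bus4, Bus3, Sub1}.
Min-cut edges: Plant→Sub3 (9), Bus3→Sub4 (7), Sub1→City (2); capacity 9 + 7 + 2 = 18.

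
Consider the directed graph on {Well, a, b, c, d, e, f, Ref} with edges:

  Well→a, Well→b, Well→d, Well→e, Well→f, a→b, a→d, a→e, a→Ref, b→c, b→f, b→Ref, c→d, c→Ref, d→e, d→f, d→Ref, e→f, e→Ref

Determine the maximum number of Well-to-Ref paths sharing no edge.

Assign every edge capacity 1; by Menger, the answer equals the max flow.
Path Well→a→Ref (+1); total 1.
Path Well→b→Ref (+1); total 2.
Path Well→d→Ref (+1); total 3.
Path Well→e→Ref (+1); total 4.
No residual Well→Ref path; max flow = 4.
Certifying cut of size 4: {Well→a, Well→b, Well→d, Well→e}.

4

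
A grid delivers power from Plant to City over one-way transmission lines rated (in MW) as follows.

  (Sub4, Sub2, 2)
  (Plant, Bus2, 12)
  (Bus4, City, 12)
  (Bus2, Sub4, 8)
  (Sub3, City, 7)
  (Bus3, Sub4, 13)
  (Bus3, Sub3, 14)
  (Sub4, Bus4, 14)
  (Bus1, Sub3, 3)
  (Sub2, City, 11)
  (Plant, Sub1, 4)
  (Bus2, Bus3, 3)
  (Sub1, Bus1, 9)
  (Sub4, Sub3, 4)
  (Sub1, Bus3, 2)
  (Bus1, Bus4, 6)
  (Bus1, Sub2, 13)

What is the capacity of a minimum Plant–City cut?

15

Augment Plant→Sub1→Bus3→Sub3→City: bottleneck 2, flow now 2.
Augment Plant→Sub1→Bus1→Bus4→City: bottleneck 2, flow now 4.
Augment Plant→Bus2→Bus3→Sub3→City: bottleneck 3, flow now 7.
Augment Plant→Bus2→Sub4→Bus4→City: bottleneck 8, flow now 15.
No augmenting path remains; maximum flow = 15.
By max-flow min-cut, the minimum cut capacity equals the max flow.
In the residual graph, reachable from Plant: {Plant, Bus2}.
Min-cut edges: Plant→Sub1 (4), Bus2→Bus3 (3), Bus2→Sub4 (8); capacity 4 + 3 + 8 = 15.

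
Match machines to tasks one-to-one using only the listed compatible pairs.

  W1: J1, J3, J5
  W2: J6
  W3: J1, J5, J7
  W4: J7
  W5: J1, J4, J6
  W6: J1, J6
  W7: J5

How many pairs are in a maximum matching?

6

Unit-capacity flow: source→left, listed edges, right→sink; max matching = max flow.
Augmenting path W1→J1 (+1); matched 1.
Augmenting path W2→J6 (+1); matched 2.
Augmenting path W3→J5 (+1); matched 3.
Augmenting path W4→J7 (+1); matched 4.
Augmenting path W5→J4 (+1); matched 5.
Augmenting path W6→J1→W1→J3 (+1); matched 6.
No augmenting path remains; maximum matching = 6.
König certificate: {W1, W5, J1, J5, J6, J7} is a vertex cover of size 6 (every listed pair touches it), so no matching can be larger.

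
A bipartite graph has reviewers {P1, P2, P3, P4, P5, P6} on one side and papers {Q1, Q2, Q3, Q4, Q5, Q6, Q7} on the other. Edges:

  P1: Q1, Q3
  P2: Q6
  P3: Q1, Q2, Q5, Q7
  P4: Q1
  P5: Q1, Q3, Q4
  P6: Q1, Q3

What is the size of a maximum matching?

5

Unit-capacity flow: source→left, listed edges, right→sink; max matching = max flow.
Augmenting path P1→Q1 (+1); matched 1.
Augmenting path P2→Q6 (+1); matched 2.
Augmenting path P3→Q2 (+1); matched 3.
Augmenting path P5→Q3 (+1); matched 4.
Augmenting path P6→Q3→P5→Q4 (+1); matched 5.
No augmenting path remains; maximum matching = 5.
König certificate: {P2, P3, P5, Q1, Q3} is a vertex cover of size 5 (every listed pair touches it), so no matching can be larger.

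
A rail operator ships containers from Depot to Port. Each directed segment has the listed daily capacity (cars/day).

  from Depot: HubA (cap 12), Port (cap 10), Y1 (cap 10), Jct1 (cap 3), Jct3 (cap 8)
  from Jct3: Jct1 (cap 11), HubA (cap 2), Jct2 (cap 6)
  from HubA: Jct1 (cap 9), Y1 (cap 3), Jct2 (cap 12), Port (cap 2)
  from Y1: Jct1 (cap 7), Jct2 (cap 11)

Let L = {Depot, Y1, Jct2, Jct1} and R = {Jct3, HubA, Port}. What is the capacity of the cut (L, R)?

Edges leaving {Depot, Y1, Jct2, Jct1}: Depot→Jct3 (8), Depot→HubA (12), Depot→Port (10).
Cut capacity = 8 + 12 + 10 = 30.

30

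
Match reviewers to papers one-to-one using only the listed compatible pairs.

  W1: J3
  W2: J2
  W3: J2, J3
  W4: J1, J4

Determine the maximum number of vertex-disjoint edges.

Unit-capacity flow: source→left, listed edges, right→sink; max matching = max flow.
Augmenting path W1→J3 (+1); matched 1.
Augmenting path W2→J2 (+1); matched 2.
Augmenting path W4→J1 (+1); matched 3.
No augmenting path remains; maximum matching = 3.
König certificate: {W4, J2, J3} is a vertex cover of size 3 (every listed pair touches it), so no matching can be larger.

3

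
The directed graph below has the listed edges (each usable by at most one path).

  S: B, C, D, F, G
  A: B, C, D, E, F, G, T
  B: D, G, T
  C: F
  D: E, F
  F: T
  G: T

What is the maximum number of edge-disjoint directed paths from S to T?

3

Assign every edge capacity 1; by Menger, the answer equals the max flow.
Path S→B→T (+1); total 1.
Path S→F→T (+1); total 2.
Path S→G→T (+1); total 3.
No residual S→T path; max flow = 3.
Certifying cut of size 3: {F→T, S→B, S→G}.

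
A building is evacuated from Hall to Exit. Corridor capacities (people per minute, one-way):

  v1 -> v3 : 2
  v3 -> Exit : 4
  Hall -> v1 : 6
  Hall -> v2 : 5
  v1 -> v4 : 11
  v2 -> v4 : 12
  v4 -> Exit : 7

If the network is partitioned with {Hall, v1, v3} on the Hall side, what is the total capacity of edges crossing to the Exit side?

Edges leaving {Hall, v1, v3}: Hall→v2 (5), v1→v4 (11), v3→Exit (4).
Cut capacity = 5 + 11 + 4 = 20.

20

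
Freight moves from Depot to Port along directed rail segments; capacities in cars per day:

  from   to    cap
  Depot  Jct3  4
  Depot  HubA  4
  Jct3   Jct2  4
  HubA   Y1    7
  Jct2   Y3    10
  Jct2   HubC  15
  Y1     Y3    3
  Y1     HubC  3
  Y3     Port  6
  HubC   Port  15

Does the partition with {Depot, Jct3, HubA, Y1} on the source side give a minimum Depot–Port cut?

Given cut capacity: 4 + 3 + 3 = 10.
Augment Depot→Jct3→Jct2→Y3→Port: bottleneck 4, flow now 4.
Augment Depot→HubA→Y1→Y3→Port: bottleneck 2, flow now 6.
Augment Depot→HubA→Y1→HubC→Port: bottleneck 2, flow now 8.
No augmenting path remains; maximum flow = 8.
In the residual graph, reachable from Depot: {Depot}.
Min-cut edges: Depot→Jct3 (4), Depot→HubA (4); capacity 4 + 4 = 8.
Cut capacity 10 exceeds the max flow 8, so it is not minimum.

No — its capacity is 10, but the minimum cut has capacity 8.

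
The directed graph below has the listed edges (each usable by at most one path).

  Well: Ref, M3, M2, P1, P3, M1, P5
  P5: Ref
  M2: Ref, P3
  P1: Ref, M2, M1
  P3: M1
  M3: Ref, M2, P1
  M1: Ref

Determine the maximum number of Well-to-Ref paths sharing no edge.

Assign every edge capacity 1; by Menger, the answer equals the max flow.
Path Well→Ref (+1); total 1.
Path Well→M3→Ref (+1); total 2.
Path Well→P1→Ref (+1); total 3.
Path Well→P5→Ref (+1); total 4.
Path Well→M2→Ref (+1); total 5.
Path Well→M1→Ref (+1); total 6.
No residual Well→Ref path; max flow = 6.
Certifying cut of size 6: {M1→Ref, Well→M2, Well→M3, Well→P1, Well→P5, Well→Ref}.

6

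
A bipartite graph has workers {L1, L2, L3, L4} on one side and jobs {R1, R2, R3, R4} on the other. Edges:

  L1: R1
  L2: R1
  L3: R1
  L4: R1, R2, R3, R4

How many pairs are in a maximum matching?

Unit-capacity flow: source→left, listed edges, right→sink; max matching = max flow.
Augmenting path L1→R1 (+1); matched 1.
Augmenting path L4→R2 (+1); matched 2.
No augmenting path remains; maximum matching = 2.
König certificate: {L4, R1} is a vertex cover of size 2 (every listed pair touches it), so no matching can be larger.

2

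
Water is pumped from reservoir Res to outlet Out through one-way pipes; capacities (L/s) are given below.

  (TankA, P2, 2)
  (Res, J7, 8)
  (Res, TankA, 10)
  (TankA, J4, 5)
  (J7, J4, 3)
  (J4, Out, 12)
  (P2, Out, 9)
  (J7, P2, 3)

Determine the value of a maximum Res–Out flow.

Augment Res→TankA→J4→Out: bottleneck 5, flow now 5.
Augment Res→TankA→P2→Out: bottleneck 2, flow now 7.
Augment Res→J7→J4→Out: bottleneck 3, flow now 10.
Augment Res→J7→P2→Out: bottleneck 3, flow now 13.
No augmenting path remains; maximum flow = 13.
In the residual graph, reachable from Res: {Res, TankA, J7}.
Min-cut edges: TankA→J4 (5), TankA→P2 (2), J7→J4 (3), J7→P2 (3); capacity 5 + 2 + 3 + 3 = 13.
This cut is saturated, so no flow can exceed 13.

13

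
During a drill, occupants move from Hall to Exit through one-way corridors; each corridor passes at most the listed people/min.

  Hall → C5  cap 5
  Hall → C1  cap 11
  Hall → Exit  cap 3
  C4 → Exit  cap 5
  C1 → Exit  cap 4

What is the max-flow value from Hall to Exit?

7

Augment Hall→Exit: bottleneck 3, flow now 3.
Augment Hall→C1→Exit: bottleneck 4, flow now 7.
No augmenting path remains; maximum flow = 7.
In the residual graph, reachable from Hall: {Hall, C5, C1}.
Min-cut edges: Hall→Exit (3), C1→Exit (4); capacity 3 + 4 = 7.
This cut is saturated, so no flow can exceed 7.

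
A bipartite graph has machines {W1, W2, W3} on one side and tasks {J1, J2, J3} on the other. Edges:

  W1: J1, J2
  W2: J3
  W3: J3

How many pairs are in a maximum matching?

Unit-capacity flow: source→left, listed edges, right→sink; max matching = max flow.
Augmenting path W1→J1 (+1); matched 1.
Augmenting path W2→J3 (+1); matched 2.
No augmenting path remains; maximum matching = 2.
König certificate: {W1, J3} is a vertex cover of size 2 (every listed pair touches it), so no matching can be larger.

2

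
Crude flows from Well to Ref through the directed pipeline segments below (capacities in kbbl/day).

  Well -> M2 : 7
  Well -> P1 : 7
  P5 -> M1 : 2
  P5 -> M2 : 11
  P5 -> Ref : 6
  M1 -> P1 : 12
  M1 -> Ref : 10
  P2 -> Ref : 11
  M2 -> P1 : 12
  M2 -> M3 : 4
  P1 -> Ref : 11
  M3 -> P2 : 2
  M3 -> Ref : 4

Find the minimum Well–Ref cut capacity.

14

Augment Well→P1→Ref: bottleneck 7, flow now 7.
Augment Well→M2→P1→Ref: bottleneck 4, flow now 11.
Augment Well→M2→M3→Ref: bottleneck 3, flow now 14.
No augmenting path remains; maximum flow = 14.
By max-flow min-cut, the minimum cut capacity equals the max flow.
In the residual graph, reachable from Well: {Well}.
Min-cut edges: Well→M2 (7), Well→P1 (7); capacity 7 + 7 = 14.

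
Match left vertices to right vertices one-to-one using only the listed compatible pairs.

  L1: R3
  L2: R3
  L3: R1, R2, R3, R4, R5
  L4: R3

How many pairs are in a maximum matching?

2

Unit-capacity flow: source→left, listed edges, right→sink; max matching = max flow.
Augmenting path L1→R3 (+1); matched 1.
Augmenting path L3→R1 (+1); matched 2.
No augmenting path remains; maximum matching = 2.
König certificate: {L3, R3} is a vertex cover of size 2 (every listed pair touches it), so no matching can be larger.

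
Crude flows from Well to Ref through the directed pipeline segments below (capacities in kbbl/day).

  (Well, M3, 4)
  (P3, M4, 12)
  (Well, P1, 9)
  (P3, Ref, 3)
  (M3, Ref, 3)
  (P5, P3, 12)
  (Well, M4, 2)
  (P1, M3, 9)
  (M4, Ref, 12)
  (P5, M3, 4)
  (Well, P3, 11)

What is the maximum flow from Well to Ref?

Augment Well→P3→Ref: bottleneck 3, flow now 3.
Augment Well→M4→Ref: bottleneck 2, flow now 5.
Augment Well→M3→Ref: bottleneck 3, flow now 8.
Augment Well→P3→M4→Ref: bottleneck 8, flow now 16.
No augmenting path remains; maximum flow = 16.
In the residual graph, reachable from Well: {Well, P1, M3}.
Min-cut edges: Well→P3 (11), Well→M4 (2), M3→Ref (3); capacity 11 + 2 + 3 = 16.
This cut is saturated, so no flow can exceed 16.

16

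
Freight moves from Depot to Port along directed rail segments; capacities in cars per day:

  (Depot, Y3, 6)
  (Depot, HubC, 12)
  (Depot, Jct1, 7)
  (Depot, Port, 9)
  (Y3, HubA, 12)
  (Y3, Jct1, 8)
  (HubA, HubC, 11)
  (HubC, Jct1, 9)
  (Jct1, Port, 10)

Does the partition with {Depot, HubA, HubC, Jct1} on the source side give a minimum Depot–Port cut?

Given cut capacity: 6 + 9 + 10 = 25.
Augment Depot→Port: bottleneck 9, flow now 9.
Augment Depot→Jct1→Port: bottleneck 7, flow now 16.
Augment Depot→Y3→Jct1→Port: bottleneck 3, flow now 19.
No augmenting path remains; maximum flow = 19.
In the residual graph, reachable from Depot: {Depot, Y3, HubA, HubC, Jct1}.
Min-cut edges: Depot→Port (9), Jct1→Port (10); capacity 9 + 10 = 19.
Cut capacity 25 exceeds the max flow 19, so it is not minimum.

No — its capacity is 25, but the minimum cut has capacity 19.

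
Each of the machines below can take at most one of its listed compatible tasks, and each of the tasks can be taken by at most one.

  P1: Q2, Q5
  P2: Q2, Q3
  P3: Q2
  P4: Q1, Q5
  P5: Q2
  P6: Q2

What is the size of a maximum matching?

4

Unit-capacity flow: source→left, listed edges, right→sink; max matching = max flow.
Augmenting path P1→Q2 (+1); matched 1.
Augmenting path P2→Q3 (+1); matched 2.
Augmenting path P4→Q1 (+1); matched 3.
Augmenting path P3→Q2→P1→Q5 (+1); matched 4.
No augmenting path remains; maximum matching = 4.
König certificate: {P1, P2, P4, Q2} is a vertex cover of size 4 (every listed pair touches it), so no matching can be larger.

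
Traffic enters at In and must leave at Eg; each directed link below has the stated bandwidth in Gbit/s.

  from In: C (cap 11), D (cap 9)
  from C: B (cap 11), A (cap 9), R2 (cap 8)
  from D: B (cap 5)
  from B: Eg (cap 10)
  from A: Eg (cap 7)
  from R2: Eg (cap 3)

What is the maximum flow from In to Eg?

Augment In→C→B→Eg: bottleneck 10, flow now 10.
Augment In→C→A→Eg: bottleneck 1, flow now 11.
Augment In→D→B→C→A→Eg: bottleneck 5, flow now 16. (uses reverse residual edge)
No augmenting path remains; maximum flow = 16.
In the residual graph, reachable from In: {In, D}.
Min-cut edges: In→C (11), D→B (5); capacity 11 + 5 = 16.
This cut is saturated, so no flow can exceed 16.

16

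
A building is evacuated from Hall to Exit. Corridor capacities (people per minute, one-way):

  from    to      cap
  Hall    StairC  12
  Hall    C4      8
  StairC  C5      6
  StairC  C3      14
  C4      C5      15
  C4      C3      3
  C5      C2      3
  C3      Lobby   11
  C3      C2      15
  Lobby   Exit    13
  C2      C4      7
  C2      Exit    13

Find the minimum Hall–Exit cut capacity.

Augment Hall→StairC→C5→C2→Exit: bottleneck 3, flow now 3.
Augment Hall→StairC→C3→Lobby→Exit: bottleneck 9, flow now 12.
Augment Hall→C4→C3→Lobby→Exit: bottleneck 2, flow now 14.
Augment Hall→C4→C3→C2→Exit: bottleneck 1, flow now 15.
Augment Hall→C4→C5→StairC→C3→C2→Exit: bottleneck 3, flow now 18. (uses reverse residual edge)
No augmenting path remains; maximum flow = 18.
By max-flow min-cut, the minimum cut capacity equals the max flow.
In the residual graph, reachable from Hall: {Hall, C4, C5}.
Min-cut edges: Hall→StairC (12), C4→C3 (3), C5→C2 (3); capacity 12 + 3 + 3 = 18.

18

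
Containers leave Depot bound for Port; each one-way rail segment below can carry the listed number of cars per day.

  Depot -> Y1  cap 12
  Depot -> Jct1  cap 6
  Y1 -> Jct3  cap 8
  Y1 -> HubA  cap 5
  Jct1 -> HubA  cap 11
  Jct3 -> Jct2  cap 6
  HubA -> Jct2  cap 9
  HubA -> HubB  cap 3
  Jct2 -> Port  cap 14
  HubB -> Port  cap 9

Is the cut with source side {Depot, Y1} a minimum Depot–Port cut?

Given cut capacity: 6 + 8 + 5 = 19.
Augment Depot→Y1→Jct3→Jct2→Port: bottleneck 6, flow now 6.
Augment Depot→Y1→HubA→Jct2→Port: bottleneck 5, flow now 11.
Augment Depot→Jct1→HubA→Jct2→Port: bottleneck 3, flow now 14.
Augment Depot→Jct1→HubA→HubB→Port: bottleneck 3, flow now 17.
No augmenting path remains; maximum flow = 17.
In the residual graph, reachable from Depot: {Depot, Y1, Jct3}.
Min-cut edges: Depot→Jct1 (6), Y1→HubA (5), Jct3→Jct2 (6); capacity 6 + 5 + 6 = 17.
Cut capacity 19 exceeds the max flow 17, so it is not minimum.

No — its capacity is 19, but the minimum cut has capacity 17.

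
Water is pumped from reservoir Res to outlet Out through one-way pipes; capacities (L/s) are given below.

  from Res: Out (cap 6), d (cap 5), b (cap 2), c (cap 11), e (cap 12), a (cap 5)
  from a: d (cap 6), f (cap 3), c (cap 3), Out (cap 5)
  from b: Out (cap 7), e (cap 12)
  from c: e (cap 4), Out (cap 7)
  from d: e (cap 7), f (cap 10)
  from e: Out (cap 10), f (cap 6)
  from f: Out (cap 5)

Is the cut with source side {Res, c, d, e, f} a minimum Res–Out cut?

Yes — it is a minimum cut (capacity 35).

Given cut capacity: 5 + 2 + 6 + 7 + 10 + 5 = 35.
Augment Res→Out: bottleneck 6, flow now 6.
Augment Res→a→Out: bottleneck 5, flow now 11.
Augment Res→b→Out: bottleneck 2, flow now 13.
Augment Res→c→Out: bottleneck 7, flow now 20.
Augment Res→e→Out: bottleneck 10, flow now 30.
Augment Res→d→f→Out: bottleneck 5, flow now 35.
No augmenting path remains; maximum flow = 35.
Cut capacity 35 equals the max flow, so it is a minimum cut.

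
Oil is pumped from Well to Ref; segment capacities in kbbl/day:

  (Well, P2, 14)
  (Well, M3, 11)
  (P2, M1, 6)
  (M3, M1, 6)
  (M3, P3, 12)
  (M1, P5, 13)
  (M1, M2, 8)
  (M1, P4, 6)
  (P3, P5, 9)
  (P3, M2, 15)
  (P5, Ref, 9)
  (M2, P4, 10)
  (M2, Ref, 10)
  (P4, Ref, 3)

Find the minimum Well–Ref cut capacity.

Augment Well→P2→M1→P5→Ref: bottleneck 6, flow now 6.
Augment Well→M3→M1→P5→Ref: bottleneck 3, flow now 9.
Augment Well→M3→M1→M2→Ref: bottleneck 3, flow now 12.
Augment Well→M3→P3→M2→Ref: bottleneck 5, flow now 17.
No augmenting path remains; maximum flow = 17.
By max-flow min-cut, the minimum cut capacity equals the max flow.
In the residual graph, reachable from Well: {Well, P2}.
Min-cut edges: Well→M3 (11), P2→M1 (6); capacity 11 + 6 = 17.

17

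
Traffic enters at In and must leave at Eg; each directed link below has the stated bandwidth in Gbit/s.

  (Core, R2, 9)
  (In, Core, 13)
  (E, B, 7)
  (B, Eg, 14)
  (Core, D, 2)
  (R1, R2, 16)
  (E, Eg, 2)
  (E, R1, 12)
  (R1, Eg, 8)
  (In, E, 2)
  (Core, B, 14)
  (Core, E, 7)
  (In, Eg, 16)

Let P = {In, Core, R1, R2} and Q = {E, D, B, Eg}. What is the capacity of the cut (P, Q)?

49

Edges leaving {In, Core, R1, R2}: In→E (2), In→Eg (16), Core→E (7), Core→D (2), Core→B (14), R1→Eg (8).
Cut capacity = 2 + 16 + 7 + 2 + 14 + 8 = 49.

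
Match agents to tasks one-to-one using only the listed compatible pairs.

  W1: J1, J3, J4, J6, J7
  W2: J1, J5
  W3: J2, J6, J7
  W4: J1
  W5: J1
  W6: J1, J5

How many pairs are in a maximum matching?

Unit-capacity flow: source→left, listed edges, right→sink; max matching = max flow.
Augmenting path W1→J1 (+1); matched 1.
Augmenting path W2→J5 (+1); matched 2.
Augmenting path W3→J2 (+1); matched 3.
Augmenting path W4→J1→W1→J3 (+1); matched 4.
No augmenting path remains; maximum matching = 4.
König certificate: {W1, W3, J1, J5} is a vertex cover of size 4 (every listed pair touches it), so no matching can be larger.

4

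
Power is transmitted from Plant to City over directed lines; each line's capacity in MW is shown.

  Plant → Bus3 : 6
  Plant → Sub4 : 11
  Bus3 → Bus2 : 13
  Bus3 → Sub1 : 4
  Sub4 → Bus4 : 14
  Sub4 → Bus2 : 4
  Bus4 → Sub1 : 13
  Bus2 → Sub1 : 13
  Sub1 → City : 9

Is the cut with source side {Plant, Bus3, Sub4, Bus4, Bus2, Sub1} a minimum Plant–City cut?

Given cut capacity: 9 = 9.
Augment Plant→Bus3→Sub1→City: bottleneck 4, flow now 4.
Augment Plant→Bus3→Bus2→Sub1→City: bottleneck 2, flow now 6.
Augment Plant→Sub4→Bus4→Sub1→City: bottleneck 3, flow now 9.
No augmenting path remains; maximum flow = 9.
Cut capacity 9 equals the max flow, so it is a minimum cut.

Yes — it is a minimum cut (capacity 9).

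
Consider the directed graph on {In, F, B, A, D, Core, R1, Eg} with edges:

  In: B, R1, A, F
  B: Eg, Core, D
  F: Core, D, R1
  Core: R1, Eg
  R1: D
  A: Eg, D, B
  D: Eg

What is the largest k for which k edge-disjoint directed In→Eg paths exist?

4

Assign every edge capacity 1; by Menger, the answer equals the max flow.
Augment In→B→Eg (+1); total 1.
Augment In→A→Eg (+1); total 2.
Augment In→F→D→Eg (+1); total 3.
Augment In→R1→D→F→Core→Eg (+1); total 4. (traverses F→D backwards in the residual graph, cancelling flow on it)
After the cancellation the 4 edge-disjoint paths are: In→F→Core→Eg; In→B→Eg; In→A→Eg; In→R1→D→Eg.
No residual In→Eg path; max flow = 4.
Certifying cut of size 4: {In→A, In→B, In→F, In→R1}.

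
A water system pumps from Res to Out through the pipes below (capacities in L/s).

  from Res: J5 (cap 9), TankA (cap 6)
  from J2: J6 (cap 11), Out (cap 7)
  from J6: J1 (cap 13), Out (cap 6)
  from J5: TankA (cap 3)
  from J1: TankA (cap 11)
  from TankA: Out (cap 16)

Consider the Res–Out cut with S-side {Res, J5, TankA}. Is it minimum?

No — its capacity is 16, but the minimum cut has capacity 9.

Given cut capacity: 16 = 16.
Augment Res→TankA→Out: bottleneck 6, flow now 6.
Augment Res→J5→TankA→Out: bottleneck 3, flow now 9.
No augmenting path remains; maximum flow = 9.
In the residual graph, reachable from Res: {Res, J5}.
Min-cut edges: Res→TankA (6), J5→TankA (3); capacity 6 + 3 = 9.
Cut capacity 16 exceeds the max flow 9, so it is not minimum.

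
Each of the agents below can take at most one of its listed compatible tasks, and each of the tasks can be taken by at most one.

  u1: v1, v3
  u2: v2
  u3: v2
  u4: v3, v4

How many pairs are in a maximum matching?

Unit-capacity flow: source→left, listed edges, right→sink; max matching = max flow.
Augmenting path u1→v1 (+1); matched 1.
Augmenting path u2→v2 (+1); matched 2.
Augmenting path u4→v3 (+1); matched 3.
No augmenting path remains; maximum matching = 3.
König certificate: {u1, u4, v2} is a vertex cover of size 3 (every listed pair touches it), so no matching can be larger.

3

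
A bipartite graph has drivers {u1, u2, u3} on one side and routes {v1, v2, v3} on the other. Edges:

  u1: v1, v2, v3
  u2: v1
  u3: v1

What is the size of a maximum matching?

Unit-capacity flow: source→left, listed edges, right→sink; max matching = max flow.
Augmenting path u1→v1 (+1); matched 1.
Augmenting path u2→v1→u1→v2 (+1); matched 2.
No augmenting path remains; maximum matching = 2.
König certificate: {u1, v1} is a vertex cover of size 2 (every listed pair touches it), so no matching can be larger.

2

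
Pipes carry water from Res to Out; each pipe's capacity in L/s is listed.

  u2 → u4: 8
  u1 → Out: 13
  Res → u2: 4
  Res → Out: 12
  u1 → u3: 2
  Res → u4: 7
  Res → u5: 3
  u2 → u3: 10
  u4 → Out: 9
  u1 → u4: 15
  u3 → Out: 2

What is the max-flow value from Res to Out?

23

Augment Res→Out: bottleneck 12, flow now 12.
Augment Res→u4→Out: bottleneck 7, flow now 19.
Augment Res→u2→u3→Out: bottleneck 2, flow now 21.
Augment Res→u2→u4→Out: bottleneck 2, flow now 23.
No augmenting path remains; maximum flow = 23.
In the residual graph, reachable from Res: {Res, u5}.
Min-cut edges: Res→u2 (4), Res→u4 (7), Res→Out (12); capacity 4 + 7 + 12 = 23.
This cut is saturated, so no flow can exceed 23.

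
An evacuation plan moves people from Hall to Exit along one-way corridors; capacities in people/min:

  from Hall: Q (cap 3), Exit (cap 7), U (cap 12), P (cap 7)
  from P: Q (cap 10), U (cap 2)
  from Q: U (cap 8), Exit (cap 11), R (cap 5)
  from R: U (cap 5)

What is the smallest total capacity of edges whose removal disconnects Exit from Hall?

Augment Hall→Exit: bottleneck 7, flow now 7.
Augment Hall→Q→Exit: bottleneck 3, flow now 10.
Augment Hall→P→Q→Exit: bottleneck 7, flow now 17.
No augmenting path remains; maximum flow = 17.
By max-flow min-cut, the minimum cut capacity equals the max flow.
In the residual graph, reachable from Hall: {Hall, U}.
Min-cut edges: Hall→P (7), Hall→Q (3), Hall→Exit (7); capacity 7 + 3 + 7 = 17.

17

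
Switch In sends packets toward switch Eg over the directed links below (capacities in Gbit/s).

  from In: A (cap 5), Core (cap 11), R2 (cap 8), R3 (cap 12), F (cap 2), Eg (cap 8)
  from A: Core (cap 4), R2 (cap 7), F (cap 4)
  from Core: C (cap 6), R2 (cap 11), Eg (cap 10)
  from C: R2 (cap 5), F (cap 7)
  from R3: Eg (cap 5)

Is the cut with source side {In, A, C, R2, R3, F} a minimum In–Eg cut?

Given cut capacity: 11 + 8 + 4 + 5 = 28.
Augment In→Eg: bottleneck 8, flow now 8.
Augment In→Core→Eg: bottleneck 10, flow now 18.
Augment In→R3→Eg: bottleneck 5, flow now 23.
No augmenting path remains; maximum flow = 23.
In the residual graph, reachable from In: {In, A, Core, C, R2, R3, F}.
Min-cut edges: In→Eg (8), Core→Eg (10), R3→Eg (5); capacity 8 + 10 + 5 = 23.
Cut capacity 28 exceeds the max flow 23, so it is not minimum.

No — its capacity is 28, but the minimum cut has capacity 23.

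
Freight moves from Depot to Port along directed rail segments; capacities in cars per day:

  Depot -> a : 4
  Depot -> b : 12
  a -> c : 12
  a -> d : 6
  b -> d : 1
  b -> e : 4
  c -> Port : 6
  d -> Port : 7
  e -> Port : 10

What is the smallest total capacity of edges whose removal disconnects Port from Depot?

9

Augment Depot→a→c→Port: bottleneck 4, flow now 4.
Augment Depot→b→d→Port: bottleneck 1, flow now 5.
Augment Depot→b→e→Port: bottleneck 4, flow now 9.
No augmenting path remains; maximum flow = 9.
By max-flow min-cut, the minimum cut capacity equals the max flow.
In the residual graph, reachable from Depot: {Depot, b}.
Min-cut edges: Depot→a (4), b→d (1), b→e (4); capacity 4 + 1 + 4 = 9.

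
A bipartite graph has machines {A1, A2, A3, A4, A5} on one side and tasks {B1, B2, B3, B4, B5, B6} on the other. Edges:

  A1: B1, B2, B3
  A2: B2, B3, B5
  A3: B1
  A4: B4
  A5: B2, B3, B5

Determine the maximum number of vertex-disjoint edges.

Unit-capacity flow: source→left, listed edges, right→sink; max matching = max flow.
Augmenting path A1→B1 (+1); matched 1.
Augmenting path A2→B2 (+1); matched 2.
Augmenting path A4→B4 (+1); matched 3.
Augmenting path A5→B3 (+1); matched 4.
Augmenting path A3→B1→A1→B2→A2→B5 (+1); matched 5.
No augmenting path remains; maximum matching = 5.
König certificate: {A1, A2, A3, A4, A5} is a vertex cover of size 5 (every listed pair touches it), so no matching can be larger.

5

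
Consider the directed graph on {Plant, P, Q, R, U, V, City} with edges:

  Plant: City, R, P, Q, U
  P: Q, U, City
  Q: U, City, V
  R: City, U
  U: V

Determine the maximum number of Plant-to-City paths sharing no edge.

Assign every edge capacity 1; by Menger, the answer equals the max flow.
Path Plant→City (+1); total 1.
Path Plant→P→City (+1); total 2.
Path Plant→Q→City (+1); total 3.
Path Plant→R→City (+1); total 4.
No residual Plant→City path; max flow = 4.
Certifying cut of size 4: {Plant→City, Plant→P, Plant→Q, Plant→R}.

4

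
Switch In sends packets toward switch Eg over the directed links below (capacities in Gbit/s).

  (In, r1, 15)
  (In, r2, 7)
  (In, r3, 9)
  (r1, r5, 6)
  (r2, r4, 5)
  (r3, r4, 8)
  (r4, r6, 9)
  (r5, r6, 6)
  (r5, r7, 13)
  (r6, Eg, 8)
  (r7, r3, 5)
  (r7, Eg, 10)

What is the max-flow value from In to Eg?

Augment In→r1→r5→r6→Eg: bottleneck 6, flow now 6.
Augment In→r2→r4→r6→Eg: bottleneck 2, flow now 8.
Augment In→r2→r4→r6→r5→r7→Eg: bottleneck 3, flow now 11. (uses reverse residual edge)
Augment In→r3→r4→r6→r5→r7→Eg: bottleneck 3, flow now 14. (uses reverse residual edge)
No augmenting path remains; maximum flow = 14.
In the residual graph, reachable from In: {In, r1, r2, r3, r4, r6}.
Min-cut edges: r1→r5 (6), r6→Eg (8); capacity 6 + 8 = 14.
This cut is saturated, so no flow can exceed 14.

14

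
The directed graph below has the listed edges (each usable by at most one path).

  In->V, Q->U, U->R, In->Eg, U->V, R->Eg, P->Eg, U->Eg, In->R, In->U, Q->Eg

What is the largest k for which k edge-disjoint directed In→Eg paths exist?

3

Assign every edge capacity 1; by Menger, the answer equals the max flow.
Path In→Eg (+1); total 1.
Path In→R→Eg (+1); total 2.
Path In→U→Eg (+1); total 3.
No residual In→Eg path; max flow = 3.
Certifying cut of size 3: {In→Eg, In→R, In→U}.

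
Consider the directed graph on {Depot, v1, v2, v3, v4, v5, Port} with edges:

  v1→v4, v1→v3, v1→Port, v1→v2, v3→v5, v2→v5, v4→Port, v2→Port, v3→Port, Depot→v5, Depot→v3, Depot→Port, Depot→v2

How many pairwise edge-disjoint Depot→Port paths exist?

Assign every edge capacity 1; by Menger, the answer equals the max flow.
Path Depot→Port (+1); total 1.
Path Depot→v2→Port (+1); total 2.
Path Depot→v3→Port (+1); total 3.
No residual Depot→Port path; max flow = 3.
Certifying cut of size 3: {Depot→Port, Depot→v2, Depot→v3}.

3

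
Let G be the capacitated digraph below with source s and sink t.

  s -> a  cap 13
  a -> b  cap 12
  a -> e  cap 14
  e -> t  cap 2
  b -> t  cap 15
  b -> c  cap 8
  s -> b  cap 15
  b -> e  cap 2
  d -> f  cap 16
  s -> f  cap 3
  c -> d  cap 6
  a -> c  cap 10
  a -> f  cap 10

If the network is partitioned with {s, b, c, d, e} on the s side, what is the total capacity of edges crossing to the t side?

49

Edges leaving {s, b, c, d, e}: s→a (13), s→f (3), b→t (15), d→f (16), e→t (2).
Cut capacity = 13 + 3 + 15 + 16 + 2 = 49.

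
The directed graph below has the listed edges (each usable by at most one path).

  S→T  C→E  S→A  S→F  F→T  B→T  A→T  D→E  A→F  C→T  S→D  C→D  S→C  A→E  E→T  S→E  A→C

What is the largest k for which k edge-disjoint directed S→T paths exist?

Assign every edge capacity 1; by Menger, the answer equals the max flow.
Path S→T (+1); total 1.
Path S→A→T (+1); total 2.
Path S→C→T (+1); total 3.
Path S→E→T (+1); total 4.
Path S→F→T (+1); total 5.
No residual S→T path; max flow = 5.
Certifying cut of size 5: {E→T, S→A, S→C, S→F, S→T}.

5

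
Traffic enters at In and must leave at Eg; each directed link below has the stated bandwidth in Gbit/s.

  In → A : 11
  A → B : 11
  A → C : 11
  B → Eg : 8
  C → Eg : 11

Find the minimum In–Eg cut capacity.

11

Augment In→A→B→Eg: bottleneck 8, flow now 8.
Augment In→A→C→Eg: bottleneck 3, flow now 11.
No augmenting path remains; maximum flow = 11.
By max-flow min-cut, the minimum cut capacity equals the max flow.
In the residual graph, reachable from In: {In}.
Min-cut edges: In→A (11); capacity 11 = 11.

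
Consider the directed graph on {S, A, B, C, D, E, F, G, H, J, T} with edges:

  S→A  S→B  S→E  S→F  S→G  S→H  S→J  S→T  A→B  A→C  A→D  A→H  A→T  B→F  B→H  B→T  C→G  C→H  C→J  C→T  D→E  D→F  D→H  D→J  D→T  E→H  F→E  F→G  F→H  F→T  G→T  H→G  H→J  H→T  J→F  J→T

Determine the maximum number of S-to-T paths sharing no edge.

Assign every edge capacity 1; by Menger, the answer equals the max flow.
Path S→T (+1); total 1.
Path S→A→T (+1); total 2.
Path S→B→T (+1); total 3.
Path S→F→T (+1); total 4.
Path S→G→T (+1); total 5.
Path S→H→T (+1); total 6.
Path S→J→T (+1); total 7.
No residual S→T path; max flow = 7.
Certifying cut of size 7: {F→T, G→T, H→T, J→T, S→A, S→B, S→T}.

7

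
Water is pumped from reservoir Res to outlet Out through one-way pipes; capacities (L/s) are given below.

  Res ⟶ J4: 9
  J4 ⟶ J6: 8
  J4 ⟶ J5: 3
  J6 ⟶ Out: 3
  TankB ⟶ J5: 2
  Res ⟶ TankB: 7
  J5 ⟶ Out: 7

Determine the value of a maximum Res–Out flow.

Augment Res→J4→J5→Out: bottleneck 3, flow now 3.
Augment Res→J4→J6→Out: bottleneck 3, flow now 6.
Augment Res→TankB→J5→Out: bottleneck 2, flow now 8.
No augmenting path remains; maximum flow = 8.
In the residual graph, reachable from Res: {Res, J4, TankB, J6}.
Min-cut edges: J4→J5 (3), TankB→J5 (2), J6→Out (3); capacity 3 + 2 + 3 = 8.
This cut is saturated, so no flow can exceed 8.

8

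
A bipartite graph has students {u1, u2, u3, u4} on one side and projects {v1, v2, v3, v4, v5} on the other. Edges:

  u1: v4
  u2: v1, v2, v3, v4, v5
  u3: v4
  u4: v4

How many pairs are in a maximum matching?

2

Unit-capacity flow: source→left, listed edges, right→sink; max matching = max flow.
Augmenting path u1→v4 (+1); matched 1.
Augmenting path u2→v1 (+1); matched 2.
No augmenting path remains; maximum matching = 2.
König certificate: {u2, v4} is a vertex cover of size 2 (every listed pair touches it), so no matching can be larger.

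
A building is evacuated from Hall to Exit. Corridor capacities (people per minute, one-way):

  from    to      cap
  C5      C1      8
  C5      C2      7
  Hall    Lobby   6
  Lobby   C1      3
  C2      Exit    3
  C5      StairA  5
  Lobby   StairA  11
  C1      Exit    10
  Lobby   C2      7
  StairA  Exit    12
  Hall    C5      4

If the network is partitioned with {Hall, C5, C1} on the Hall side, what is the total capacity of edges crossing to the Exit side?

28

Edges leaving {Hall, C5, C1}: Hall→Lobby (6), C5→C2 (7), C5→StairA (5), C1→Exit (10).
Cut capacity = 6 + 7 + 5 + 10 = 28.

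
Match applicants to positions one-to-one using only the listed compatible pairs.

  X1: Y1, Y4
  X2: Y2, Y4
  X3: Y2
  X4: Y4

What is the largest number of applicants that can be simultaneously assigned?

3

Unit-capacity flow: source→left, listed edges, right→sink; max matching = max flow.
Augmenting path X1→Y1 (+1); matched 1.
Augmenting path X2→Y2 (+1); matched 2.
Augmenting path X4→Y4 (+1); matched 3.
No augmenting path remains; maximum matching = 3.
König certificate: {X1, Y2, Y4} is a vertex cover of size 3 (every listed pair touches it), so no matching can be larger.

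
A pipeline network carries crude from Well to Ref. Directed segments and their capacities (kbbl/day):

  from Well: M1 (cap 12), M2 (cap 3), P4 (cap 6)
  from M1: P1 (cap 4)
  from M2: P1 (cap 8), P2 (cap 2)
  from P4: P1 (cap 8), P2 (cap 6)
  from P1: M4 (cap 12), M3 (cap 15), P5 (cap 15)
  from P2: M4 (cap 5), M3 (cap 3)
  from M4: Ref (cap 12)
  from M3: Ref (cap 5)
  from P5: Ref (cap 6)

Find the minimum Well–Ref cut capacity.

Augment Well→M1→P1→M4→Ref: bottleneck 4, flow now 4.
Augment Well→M2→P1→M4→Ref: bottleneck 3, flow now 7.
Augment Well→P4→P1→M4→Ref: bottleneck 5, flow now 12.
Augment Well→P4→P1→M3→Ref: bottleneck 1, flow now 13.
No augmenting path remains; maximum flow = 13.
By max-flow min-cut, the minimum cut capacity equals the max flow.
In the residual graph, reachable from Well: {Well, M1}.
Min-cut edges: Well→M2 (3), Well→P4 (6), M1→P1 (4); capacity 3 + 6 + 4 = 13.

13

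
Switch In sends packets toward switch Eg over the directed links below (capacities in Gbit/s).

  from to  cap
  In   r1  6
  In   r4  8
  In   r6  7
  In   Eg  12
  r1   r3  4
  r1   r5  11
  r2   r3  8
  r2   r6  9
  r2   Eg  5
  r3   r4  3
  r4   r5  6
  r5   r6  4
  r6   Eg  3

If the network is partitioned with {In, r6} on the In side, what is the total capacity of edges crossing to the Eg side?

29

Edges leaving {In, r6}: In→r1 (6), In→r4 (8), In→Eg (12), r6→Eg (3).
Cut capacity = 6 + 8 + 12 + 3 = 29.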